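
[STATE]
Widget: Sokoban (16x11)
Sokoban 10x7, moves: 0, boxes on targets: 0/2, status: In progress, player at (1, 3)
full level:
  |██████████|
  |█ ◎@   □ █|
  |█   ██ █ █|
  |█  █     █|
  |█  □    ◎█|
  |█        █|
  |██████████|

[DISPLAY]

██████████      
█ ◎@   □ █      
█   ██ █ █      
█  █     █      
█  □    ◎█      
█        █      
██████████      
Moves: 0  0/2   
                
                
                


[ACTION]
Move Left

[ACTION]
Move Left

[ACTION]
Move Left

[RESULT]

██████████      
█@◎    □ █      
█   ██ █ █      
█  █     █      
█  □    ◎█      
█        █      
██████████      
Moves: 2  0/2   
                
                
                


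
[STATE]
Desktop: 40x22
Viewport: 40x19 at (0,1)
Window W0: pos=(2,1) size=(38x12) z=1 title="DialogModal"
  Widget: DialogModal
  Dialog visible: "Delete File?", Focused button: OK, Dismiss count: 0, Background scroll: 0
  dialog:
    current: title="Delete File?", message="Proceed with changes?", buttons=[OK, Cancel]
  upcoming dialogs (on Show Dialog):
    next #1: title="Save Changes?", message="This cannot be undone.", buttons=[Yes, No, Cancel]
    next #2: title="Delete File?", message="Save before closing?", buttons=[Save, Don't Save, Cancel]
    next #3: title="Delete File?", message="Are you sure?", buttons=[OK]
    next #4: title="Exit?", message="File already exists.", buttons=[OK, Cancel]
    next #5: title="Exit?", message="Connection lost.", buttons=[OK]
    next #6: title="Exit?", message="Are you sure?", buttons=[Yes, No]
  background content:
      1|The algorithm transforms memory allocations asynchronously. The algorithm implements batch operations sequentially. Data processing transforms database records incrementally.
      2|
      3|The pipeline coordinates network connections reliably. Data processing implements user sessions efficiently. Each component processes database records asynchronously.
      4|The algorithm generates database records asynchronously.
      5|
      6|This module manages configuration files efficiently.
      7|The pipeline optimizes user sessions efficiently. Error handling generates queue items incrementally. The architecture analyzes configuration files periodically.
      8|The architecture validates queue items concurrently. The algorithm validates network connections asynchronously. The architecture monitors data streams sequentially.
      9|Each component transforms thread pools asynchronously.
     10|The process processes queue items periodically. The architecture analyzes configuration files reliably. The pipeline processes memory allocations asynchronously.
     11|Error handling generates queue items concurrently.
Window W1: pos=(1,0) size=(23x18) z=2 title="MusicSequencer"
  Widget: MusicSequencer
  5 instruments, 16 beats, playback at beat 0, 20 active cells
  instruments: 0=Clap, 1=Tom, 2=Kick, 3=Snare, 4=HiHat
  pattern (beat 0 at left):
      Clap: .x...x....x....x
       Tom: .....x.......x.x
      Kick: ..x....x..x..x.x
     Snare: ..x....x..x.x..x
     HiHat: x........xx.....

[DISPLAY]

 ┃ MusicSequencer      ┃━━━━━━━━━━━━━━━┓
 ┠─────────────────────┨               ┃
 ┃      ▼12345678901234┃───────────────┨
 ┃  Clap·█···█····█····┃rms memory allo┃
 ┃   Tom·····█·······█·┃────────┐      ┃
 ┃  Kick··█····█··█··█·┃le?     │rk con┃
 ┃ Snare··█····█··█·█··┃hanges? │se rec┃
 ┃ HiHat█········██····┃el      │      ┃
 ┃                     ┃────────┘ion fi┃
 ┃                     ┃s user sessions┃
 ┃                     ┃dates queue ite┃
 ┃                     ┃━━━━━━━━━━━━━━━┛
 ┃                     ┃                
 ┃                     ┃                
 ┃                     ┃                
 ┃                     ┃                
 ┗━━━━━━━━━━━━━━━━━━━━━┛                
                                        
                                        


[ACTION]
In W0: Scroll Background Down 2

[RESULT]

 ┃ MusicSequencer      ┃━━━━━━━━━━━━━━━┓
 ┠─────────────────────┨               ┃
 ┃      ▼12345678901234┃───────────────┨
 ┃  Clap·█···█····█····┃tes network con┃
 ┃   Tom·····█·······█·┃────────┐se rec┃
 ┃  Kick··█····█··█··█·┃le?     │      ┃
 ┃ Snare··█····█··█·█··┃hanges? │ion fi┃
 ┃ HiHat█········██····┃el      │ssions┃
 ┃                     ┃────────┘ue ite┃
 ┃                     ┃orms thread poo┃
 ┃                     ┃ queue items pe┃
 ┃                     ┃━━━━━━━━━━━━━━━┛
 ┃                     ┃                
 ┃                     ┃                
 ┃                     ┃                
 ┃                     ┃                
 ┗━━━━━━━━━━━━━━━━━━━━━┛                
                                        
                                        


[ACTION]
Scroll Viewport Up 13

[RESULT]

 ┏━━━━━━━━━━━━━━━━━━━━━┓                
 ┃ MusicSequencer      ┃━━━━━━━━━━━━━━━┓
 ┠─────────────────────┨               ┃
 ┃      ▼12345678901234┃───────────────┨
 ┃  Clap·█···█····█····┃tes network con┃
 ┃   Tom·····█·······█·┃────────┐se rec┃
 ┃  Kick··█····█··█··█·┃le?     │      ┃
 ┃ Snare··█····█··█·█··┃hanges? │ion fi┃
 ┃ HiHat█········██····┃el      │ssions┃
 ┃                     ┃────────┘ue ite┃
 ┃                     ┃orms thread poo┃
 ┃                     ┃ queue items pe┃
 ┃                     ┃━━━━━━━━━━━━━━━┛
 ┃                     ┃                
 ┃                     ┃                
 ┃                     ┃                
 ┃                     ┃                
 ┗━━━━━━━━━━━━━━━━━━━━━┛                
                                        


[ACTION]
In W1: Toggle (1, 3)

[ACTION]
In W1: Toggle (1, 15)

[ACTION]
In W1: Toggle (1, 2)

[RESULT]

 ┏━━━━━━━━━━━━━━━━━━━━━┓                
 ┃ MusicSequencer      ┃━━━━━━━━━━━━━━━┓
 ┠─────────────────────┨               ┃
 ┃      ▼12345678901234┃───────────────┨
 ┃  Clap·█···█····█····┃tes network con┃
 ┃   Tom··██·█·······█·┃────────┐se rec┃
 ┃  Kick··█····█··█··█·┃le?     │      ┃
 ┃ Snare··█····█··█·█··┃hanges? │ion fi┃
 ┃ HiHat█········██····┃el      │ssions┃
 ┃                     ┃────────┘ue ite┃
 ┃                     ┃orms thread poo┃
 ┃                     ┃ queue items pe┃
 ┃                     ┃━━━━━━━━━━━━━━━┛
 ┃                     ┃                
 ┃                     ┃                
 ┃                     ┃                
 ┃                     ┃                
 ┗━━━━━━━━━━━━━━━━━━━━━┛                
                                        


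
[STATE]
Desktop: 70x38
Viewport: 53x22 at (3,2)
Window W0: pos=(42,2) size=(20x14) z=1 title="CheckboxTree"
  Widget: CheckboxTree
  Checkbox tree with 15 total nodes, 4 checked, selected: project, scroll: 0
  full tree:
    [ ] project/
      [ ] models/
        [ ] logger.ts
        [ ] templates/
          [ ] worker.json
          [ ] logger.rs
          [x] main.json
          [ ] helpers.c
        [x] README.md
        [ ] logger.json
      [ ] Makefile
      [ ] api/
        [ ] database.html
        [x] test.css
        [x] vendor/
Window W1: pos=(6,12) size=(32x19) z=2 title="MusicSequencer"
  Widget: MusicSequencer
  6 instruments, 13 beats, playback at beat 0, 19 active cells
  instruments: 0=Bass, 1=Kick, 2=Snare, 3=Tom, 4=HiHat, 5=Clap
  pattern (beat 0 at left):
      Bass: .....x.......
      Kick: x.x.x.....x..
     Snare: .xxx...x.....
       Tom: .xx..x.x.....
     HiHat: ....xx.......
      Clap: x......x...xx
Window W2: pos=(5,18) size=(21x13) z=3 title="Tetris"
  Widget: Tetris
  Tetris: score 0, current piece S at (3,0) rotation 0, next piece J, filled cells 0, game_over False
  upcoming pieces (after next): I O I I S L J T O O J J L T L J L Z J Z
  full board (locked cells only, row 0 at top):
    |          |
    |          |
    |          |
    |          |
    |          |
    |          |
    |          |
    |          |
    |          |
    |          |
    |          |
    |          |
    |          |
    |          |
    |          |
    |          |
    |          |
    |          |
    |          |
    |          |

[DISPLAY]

                                       ┏━━━━━━━━━━━━━
                                       ┃ CheckboxTree
                                       ┠─────────────
                                       ┃>[-] project/
                                       ┃   [-] models
                                       ┃     [ ] logg
                                       ┃     [-] temp
                                       ┃       [ ] wo
                                       ┃       [ ] lo
                                       ┃       [x] ma
   ┏━━━━━━━━━━━━━━━━━━━━━━━━━━━━━━┓    ┃       [ ] he
   ┃ MusicSequencer               ┃    ┃     [x] READ
   ┠──────────────────────────────┨    ┃     [ ] logg
   ┃      ▼123456789012           ┃    ┗━━━━━━━━━━━━━
   ┃  Bass·····█·······           ┃                  
   ┃  Kick█·█·█·····█··           ┃                  
  ┏━━━━━━━━━━━━━━━━━━━┓           ┃                  
  ┃ Tetris            ┃           ┃                  
  ┠───────────────────┨           ┃                  
  ┃          │Next:   ┃           ┃                  
  ┃          │█       ┃           ┃                  
  ┃          │███     ┃           ┃                  


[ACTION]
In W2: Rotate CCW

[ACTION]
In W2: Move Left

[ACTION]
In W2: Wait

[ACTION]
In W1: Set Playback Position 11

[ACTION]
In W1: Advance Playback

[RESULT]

                                       ┏━━━━━━━━━━━━━
                                       ┃ CheckboxTree
                                       ┠─────────────
                                       ┃>[-] project/
                                       ┃   [-] models
                                       ┃     [ ] logg
                                       ┃     [-] temp
                                       ┃       [ ] wo
                                       ┃       [ ] lo
                                       ┃       [x] ma
   ┏━━━━━━━━━━━━━━━━━━━━━━━━━━━━━━┓    ┃       [ ] he
   ┃ MusicSequencer               ┃    ┃     [x] READ
   ┠──────────────────────────────┨    ┃     [ ] logg
   ┃      012345678901▼           ┃    ┗━━━━━━━━━━━━━
   ┃  Bass·····█·······           ┃                  
   ┃  Kick█·█·█·····█··           ┃                  
  ┏━━━━━━━━━━━━━━━━━━━┓           ┃                  
  ┃ Tetris            ┃           ┃                  
  ┠───────────────────┨           ┃                  
  ┃          │Next:   ┃           ┃                  
  ┃          │█       ┃           ┃                  
  ┃          │███     ┃           ┃                  


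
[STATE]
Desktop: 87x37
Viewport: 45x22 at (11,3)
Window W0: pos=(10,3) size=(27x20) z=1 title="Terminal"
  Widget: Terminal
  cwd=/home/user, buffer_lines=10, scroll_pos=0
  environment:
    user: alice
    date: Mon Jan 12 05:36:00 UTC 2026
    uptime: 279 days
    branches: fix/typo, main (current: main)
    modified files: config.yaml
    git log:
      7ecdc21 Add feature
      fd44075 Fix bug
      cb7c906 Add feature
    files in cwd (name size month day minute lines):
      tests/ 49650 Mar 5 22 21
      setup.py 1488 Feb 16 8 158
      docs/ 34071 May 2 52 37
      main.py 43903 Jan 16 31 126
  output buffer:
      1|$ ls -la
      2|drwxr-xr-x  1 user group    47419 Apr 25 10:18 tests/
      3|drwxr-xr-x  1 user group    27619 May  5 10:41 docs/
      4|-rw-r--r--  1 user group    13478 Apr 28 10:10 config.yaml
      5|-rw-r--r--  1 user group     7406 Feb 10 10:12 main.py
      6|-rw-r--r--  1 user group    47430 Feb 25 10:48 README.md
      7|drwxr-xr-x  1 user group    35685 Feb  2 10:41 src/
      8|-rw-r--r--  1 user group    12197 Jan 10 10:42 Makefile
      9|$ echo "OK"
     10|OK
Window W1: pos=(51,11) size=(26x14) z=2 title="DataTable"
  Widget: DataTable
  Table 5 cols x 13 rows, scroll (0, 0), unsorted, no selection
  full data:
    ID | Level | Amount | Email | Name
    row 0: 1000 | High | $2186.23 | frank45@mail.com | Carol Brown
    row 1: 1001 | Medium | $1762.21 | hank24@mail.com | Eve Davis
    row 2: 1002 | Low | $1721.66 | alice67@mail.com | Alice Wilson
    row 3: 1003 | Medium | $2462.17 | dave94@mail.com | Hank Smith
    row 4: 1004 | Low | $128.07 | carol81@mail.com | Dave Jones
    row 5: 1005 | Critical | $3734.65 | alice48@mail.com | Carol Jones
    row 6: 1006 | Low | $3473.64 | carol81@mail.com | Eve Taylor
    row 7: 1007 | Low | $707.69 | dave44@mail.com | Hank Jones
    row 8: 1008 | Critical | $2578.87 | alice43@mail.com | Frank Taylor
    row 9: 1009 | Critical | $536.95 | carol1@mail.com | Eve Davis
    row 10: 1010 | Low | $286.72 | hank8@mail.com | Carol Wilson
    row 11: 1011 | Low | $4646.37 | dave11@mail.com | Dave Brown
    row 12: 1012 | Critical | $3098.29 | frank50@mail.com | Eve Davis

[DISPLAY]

━━━━━━━━━━━━━━━━━━━━━━━━━┓                   
 Terminal                ┃                   
─────────────────────────┨                   
$ ls -la                 ┃                   
drwxr-xr-x  1 user group ┃                   
drwxr-xr-x  1 user group ┃                   
-rw-r--r--  1 user group ┃                   
-rw-r--r--  1 user group ┃                   
-rw-r--r--  1 user group ┃              ┏━━━━
drwxr-xr-x  1 user group ┃              ┃ Dat
-rw-r--r--  1 user group ┃              ┠────
$ echo "OK"              ┃              ┃ID  
OK                       ┃              ┃────
$ █                      ┃              ┃1000
                         ┃              ┃1001
                         ┃              ┃1002
                         ┃              ┃1003
                         ┃              ┃1004
                         ┃              ┃1005
━━━━━━━━━━━━━━━━━━━━━━━━━┛              ┃1006
                                        ┃1007
                                        ┗━━━━


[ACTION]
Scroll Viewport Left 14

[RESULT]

          ┏━━━━━━━━━━━━━━━━━━━━━━━━━┓        
          ┃ Terminal                ┃        
          ┠─────────────────────────┨        
          ┃$ ls -la                 ┃        
          ┃drwxr-xr-x  1 user group ┃        
          ┃drwxr-xr-x  1 user group ┃        
          ┃-rw-r--r--  1 user group ┃        
          ┃-rw-r--r--  1 user group ┃        
          ┃-rw-r--r--  1 user group ┃        
          ┃drwxr-xr-x  1 user group ┃        
          ┃-rw-r--r--  1 user group ┃        
          ┃$ echo "OK"              ┃        
          ┃OK                       ┃        
          ┃$ █                      ┃        
          ┃                         ┃        
          ┃                         ┃        
          ┃                         ┃        
          ┃                         ┃        
          ┃                         ┃        
          ┗━━━━━━━━━━━━━━━━━━━━━━━━━┛        
                                             
                                             


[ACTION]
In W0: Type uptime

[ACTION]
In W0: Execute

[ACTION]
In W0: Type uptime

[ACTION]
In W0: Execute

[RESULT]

          ┏━━━━━━━━━━━━━━━━━━━━━━━━━┓        
          ┃ Terminal                ┃        
          ┠─────────────────────────┨        
          ┃$ ls -la                 ┃        
          ┃drwxr-xr-x  1 user group ┃        
          ┃drwxr-xr-x  1 user group ┃        
          ┃-rw-r--r--  1 user group ┃        
          ┃-rw-r--r--  1 user group ┃        
          ┃-rw-r--r--  1 user group ┃        
          ┃drwxr-xr-x  1 user group ┃        
          ┃-rw-r--r--  1 user group ┃        
          ┃$ echo "OK"              ┃        
          ┃OK                       ┃        
          ┃$ uptime                 ┃        
          ┃ 10:00  up 279 days      ┃        
          ┃$ uptime                 ┃        
          ┃ 10:00  up 279 days      ┃        
          ┃$ █                      ┃        
          ┃                         ┃        
          ┗━━━━━━━━━━━━━━━━━━━━━━━━━┛        
                                             
                                             


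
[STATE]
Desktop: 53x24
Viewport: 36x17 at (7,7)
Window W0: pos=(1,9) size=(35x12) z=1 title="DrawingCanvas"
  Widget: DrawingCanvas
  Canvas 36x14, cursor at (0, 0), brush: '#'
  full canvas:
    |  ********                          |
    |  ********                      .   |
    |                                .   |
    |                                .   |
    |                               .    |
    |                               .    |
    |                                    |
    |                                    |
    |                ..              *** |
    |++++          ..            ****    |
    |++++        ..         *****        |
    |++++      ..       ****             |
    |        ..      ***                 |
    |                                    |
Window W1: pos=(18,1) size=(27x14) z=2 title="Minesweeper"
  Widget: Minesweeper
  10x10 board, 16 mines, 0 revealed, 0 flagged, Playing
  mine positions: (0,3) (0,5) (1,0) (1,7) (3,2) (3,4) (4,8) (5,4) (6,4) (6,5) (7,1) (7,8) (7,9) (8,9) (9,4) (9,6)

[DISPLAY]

           ┃■■■■■■■■■■              
           ┃■■■■■■■■■■              
━━━━━━━━━━━┃■■■■■■■■■■              
ingCanvas  ┃■■■■■■■■■■              
───────────┃■■■■■■■■■■              
*****      ┃■■■■■■■■■■              
*****      ┃■■■■■■■■■■              
           ┗━━━━━━━━━━━━━━━━━━━━━━━━
                           .┃       
                          . ┃       
                          . ┃       
                            ┃       
                            ┃       
━━━━━━━━━━━━━━━━━━━━━━━━━━━━┛       
                                    
                                    
                                    


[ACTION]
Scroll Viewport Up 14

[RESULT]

                                    
           ┏━━━━━━━━━━━━━━━━━━━━━━━━
           ┃ Minesweeper            
           ┠────────────────────────
           ┃■■■■■■■■■■              
           ┃■■■■■■■■■■              
           ┃■■■■■■■■■■              
           ┃■■■■■■■■■■              
           ┃■■■■■■■■■■              
━━━━━━━━━━━┃■■■■■■■■■■              
ingCanvas  ┃■■■■■■■■■■              
───────────┃■■■■■■■■■■              
*****      ┃■■■■■■■■■■              
*****      ┃■■■■■■■■■■              
           ┗━━━━━━━━━━━━━━━━━━━━━━━━
                           .┃       
                          . ┃       


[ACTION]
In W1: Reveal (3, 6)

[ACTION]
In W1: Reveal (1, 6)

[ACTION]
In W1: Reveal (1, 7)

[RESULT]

                                    
           ┏━━━━━━━━━━━━━━━━━━━━━━━━
           ┃ Minesweeper            
           ┠────────────────────────
           ┃■■■✹■✹■■■■              
           ┃✹■■■■■2✹■■              
           ┃■■■■■111■■              
           ┃■■✹■✹1 1■■              
           ┃■■■■■2 1✹■              
━━━━━━━━━━━┃■■■■✹311■■              
ingCanvas  ┃■■■■✹✹■■■■              
───────────┃■✹■■■■■■✹✹              
*****      ┃■■■■■■■■■✹              
*****      ┃■■■■✹■✹■■■              
           ┗━━━━━━━━━━━━━━━━━━━━━━━━
                           .┃       
                          . ┃       


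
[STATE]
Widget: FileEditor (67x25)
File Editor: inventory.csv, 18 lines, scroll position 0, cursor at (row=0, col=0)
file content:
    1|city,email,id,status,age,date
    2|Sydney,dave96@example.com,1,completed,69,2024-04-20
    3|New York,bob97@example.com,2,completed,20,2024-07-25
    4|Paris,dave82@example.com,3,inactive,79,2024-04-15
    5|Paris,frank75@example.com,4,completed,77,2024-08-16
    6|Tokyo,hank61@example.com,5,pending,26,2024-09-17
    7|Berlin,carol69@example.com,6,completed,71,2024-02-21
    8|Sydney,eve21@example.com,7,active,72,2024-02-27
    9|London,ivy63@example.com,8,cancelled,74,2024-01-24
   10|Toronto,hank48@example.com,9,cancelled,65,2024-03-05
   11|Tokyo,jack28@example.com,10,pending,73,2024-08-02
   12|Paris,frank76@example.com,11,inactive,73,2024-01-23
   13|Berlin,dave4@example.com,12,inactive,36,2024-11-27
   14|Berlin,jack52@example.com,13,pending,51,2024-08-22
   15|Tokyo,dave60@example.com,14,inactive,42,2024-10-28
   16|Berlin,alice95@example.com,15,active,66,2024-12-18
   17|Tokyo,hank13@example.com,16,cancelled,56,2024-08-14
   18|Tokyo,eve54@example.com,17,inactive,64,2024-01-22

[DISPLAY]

█ity,email,id,status,age,date                                     ▲
Sydney,dave96@example.com,1,completed,69,2024-04-20               █
New York,bob97@example.com,2,completed,20,2024-07-25              ░
Paris,dave82@example.com,3,inactive,79,2024-04-15                 ░
Paris,frank75@example.com,4,completed,77,2024-08-16               ░
Tokyo,hank61@example.com,5,pending,26,2024-09-17                  ░
Berlin,carol69@example.com,6,completed,71,2024-02-21              ░
Sydney,eve21@example.com,7,active,72,2024-02-27                   ░
London,ivy63@example.com,8,cancelled,74,2024-01-24                ░
Toronto,hank48@example.com,9,cancelled,65,2024-03-05              ░
Tokyo,jack28@example.com,10,pending,73,2024-08-02                 ░
Paris,frank76@example.com,11,inactive,73,2024-01-23               ░
Berlin,dave4@example.com,12,inactive,36,2024-11-27                ░
Berlin,jack52@example.com,13,pending,51,2024-08-22                ░
Tokyo,dave60@example.com,14,inactive,42,2024-10-28                ░
Berlin,alice95@example.com,15,active,66,2024-12-18                ░
Tokyo,hank13@example.com,16,cancelled,56,2024-08-14               ░
Tokyo,eve54@example.com,17,inactive,64,2024-01-22                 ░
                                                                  ░
                                                                  ░
                                                                  ░
                                                                  ░
                                                                  ░
                                                                  ░
                                                                  ▼


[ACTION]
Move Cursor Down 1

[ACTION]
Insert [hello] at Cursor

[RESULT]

city,email,id,status,age,date                                     ▲
hello█ydney,dave96@example.com,1,completed,69,2024-04-20          █
New York,bob97@example.com,2,completed,20,2024-07-25              ░
Paris,dave82@example.com,3,inactive,79,2024-04-15                 ░
Paris,frank75@example.com,4,completed,77,2024-08-16               ░
Tokyo,hank61@example.com,5,pending,26,2024-09-17                  ░
Berlin,carol69@example.com,6,completed,71,2024-02-21              ░
Sydney,eve21@example.com,7,active,72,2024-02-27                   ░
London,ivy63@example.com,8,cancelled,74,2024-01-24                ░
Toronto,hank48@example.com,9,cancelled,65,2024-03-05              ░
Tokyo,jack28@example.com,10,pending,73,2024-08-02                 ░
Paris,frank76@example.com,11,inactive,73,2024-01-23               ░
Berlin,dave4@example.com,12,inactive,36,2024-11-27                ░
Berlin,jack52@example.com,13,pending,51,2024-08-22                ░
Tokyo,dave60@example.com,14,inactive,42,2024-10-28                ░
Berlin,alice95@example.com,15,active,66,2024-12-18                ░
Tokyo,hank13@example.com,16,cancelled,56,2024-08-14               ░
Tokyo,eve54@example.com,17,inactive,64,2024-01-22                 ░
                                                                  ░
                                                                  ░
                                                                  ░
                                                                  ░
                                                                  ░
                                                                  ░
                                                                  ▼


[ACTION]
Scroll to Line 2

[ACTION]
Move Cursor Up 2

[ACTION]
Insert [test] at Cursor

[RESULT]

city,test█mail,id,status,age,date                                 ▲
helloSydney,dave96@example.com,1,completed,69,2024-04-20          █
New York,bob97@example.com,2,completed,20,2024-07-25              ░
Paris,dave82@example.com,3,inactive,79,2024-04-15                 ░
Paris,frank75@example.com,4,completed,77,2024-08-16               ░
Tokyo,hank61@example.com,5,pending,26,2024-09-17                  ░
Berlin,carol69@example.com,6,completed,71,2024-02-21              ░
Sydney,eve21@example.com,7,active,72,2024-02-27                   ░
London,ivy63@example.com,8,cancelled,74,2024-01-24                ░
Toronto,hank48@example.com,9,cancelled,65,2024-03-05              ░
Tokyo,jack28@example.com,10,pending,73,2024-08-02                 ░
Paris,frank76@example.com,11,inactive,73,2024-01-23               ░
Berlin,dave4@example.com,12,inactive,36,2024-11-27                ░
Berlin,jack52@example.com,13,pending,51,2024-08-22                ░
Tokyo,dave60@example.com,14,inactive,42,2024-10-28                ░
Berlin,alice95@example.com,15,active,66,2024-12-18                ░
Tokyo,hank13@example.com,16,cancelled,56,2024-08-14               ░
Tokyo,eve54@example.com,17,inactive,64,2024-01-22                 ░
                                                                  ░
                                                                  ░
                                                                  ░
                                                                  ░
                                                                  ░
                                                                  ░
                                                                  ▼


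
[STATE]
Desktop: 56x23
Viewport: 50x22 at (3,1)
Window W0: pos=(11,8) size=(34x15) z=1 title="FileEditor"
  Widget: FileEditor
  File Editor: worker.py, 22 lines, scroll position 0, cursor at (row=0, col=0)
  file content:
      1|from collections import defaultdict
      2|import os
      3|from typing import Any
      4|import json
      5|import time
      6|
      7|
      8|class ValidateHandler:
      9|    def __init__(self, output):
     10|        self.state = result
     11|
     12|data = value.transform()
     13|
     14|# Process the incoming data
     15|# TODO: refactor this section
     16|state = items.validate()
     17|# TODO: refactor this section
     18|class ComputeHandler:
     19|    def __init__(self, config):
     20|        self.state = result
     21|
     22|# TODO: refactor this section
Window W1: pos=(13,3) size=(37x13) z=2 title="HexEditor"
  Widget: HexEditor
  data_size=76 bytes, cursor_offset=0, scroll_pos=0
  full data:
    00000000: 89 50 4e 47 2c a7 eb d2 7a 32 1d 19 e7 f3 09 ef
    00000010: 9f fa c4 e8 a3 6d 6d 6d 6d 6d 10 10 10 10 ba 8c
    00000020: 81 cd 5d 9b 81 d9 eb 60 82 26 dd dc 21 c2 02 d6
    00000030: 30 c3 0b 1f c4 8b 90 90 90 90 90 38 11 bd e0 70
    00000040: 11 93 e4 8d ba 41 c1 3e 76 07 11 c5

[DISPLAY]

                                                  
                                                  
          ┏━━━━━━━━━━━━━━━━━━━━━━━━━━━━━━━━━━━┓   
          ┃ HexEditor                         ┃   
          ┠───────────────────────────────────┨   
          ┃00000000  89 50 4e 47 2c a7 eb d2  ┃   
          ┃00000010  9f fa c4 e8 a3 6d 6d 6d  ┃   
        ┏━┃00000020  81 cd 5d 9b 81 d9 eb 60  ┃   
        ┃ ┃00000030  30 c3 0b 1f c4 8b 90 90  ┃   
        ┠─┃00000040  11 93 e4 8d ba 41 c1 3e  ┃   
        ┃█┃                                   ┃   
        ┃i┃                                   ┃   
        ┃f┃                                   ┃   
        ┃i┃                                   ┃   
        ┃i┗━━━━━━━━━━━━━━━━━━━━━━━━━━━━━━━━━━━┛   
        ┃                               ░┃        
        ┃                               ░┃        
        ┃class ValidateHandler:         ░┃        
        ┃    def __init__(self, output):░┃        
        ┃        self.state = result    ░┃        
        ┃                               ▼┃        
        ┗━━━━━━━━━━━━━━━━━━━━━━━━━━━━━━━━┛        


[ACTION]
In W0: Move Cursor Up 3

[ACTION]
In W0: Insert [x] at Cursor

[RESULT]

                                                  
                                                  
          ┏━━━━━━━━━━━━━━━━━━━━━━━━━━━━━━━━━━━┓   
          ┃ HexEditor                         ┃   
          ┠───────────────────────────────────┨   
          ┃00000000  89 50 4e 47 2c a7 eb d2  ┃   
          ┃00000010  9f fa c4 e8 a3 6d 6d 6d  ┃   
        ┏━┃00000020  81 cd 5d 9b 81 d9 eb 60  ┃   
        ┃ ┃00000030  30 c3 0b 1f c4 8b 90 90  ┃   
        ┠─┃00000040  11 93 e4 8d ba 41 c1 3e  ┃   
        ┃x┃                                   ┃   
        ┃i┃                                   ┃   
        ┃f┃                                   ┃   
        ┃i┃                                   ┃   
        ┃i┗━━━━━━━━━━━━━━━━━━━━━━━━━━━━━━━━━━━┛   
        ┃                               ░┃        
        ┃                               ░┃        
        ┃class ValidateHandler:         ░┃        
        ┃    def __init__(self, output):░┃        
        ┃        self.state = result    ░┃        
        ┃                               ▼┃        
        ┗━━━━━━━━━━━━━━━━━━━━━━━━━━━━━━━━┛        


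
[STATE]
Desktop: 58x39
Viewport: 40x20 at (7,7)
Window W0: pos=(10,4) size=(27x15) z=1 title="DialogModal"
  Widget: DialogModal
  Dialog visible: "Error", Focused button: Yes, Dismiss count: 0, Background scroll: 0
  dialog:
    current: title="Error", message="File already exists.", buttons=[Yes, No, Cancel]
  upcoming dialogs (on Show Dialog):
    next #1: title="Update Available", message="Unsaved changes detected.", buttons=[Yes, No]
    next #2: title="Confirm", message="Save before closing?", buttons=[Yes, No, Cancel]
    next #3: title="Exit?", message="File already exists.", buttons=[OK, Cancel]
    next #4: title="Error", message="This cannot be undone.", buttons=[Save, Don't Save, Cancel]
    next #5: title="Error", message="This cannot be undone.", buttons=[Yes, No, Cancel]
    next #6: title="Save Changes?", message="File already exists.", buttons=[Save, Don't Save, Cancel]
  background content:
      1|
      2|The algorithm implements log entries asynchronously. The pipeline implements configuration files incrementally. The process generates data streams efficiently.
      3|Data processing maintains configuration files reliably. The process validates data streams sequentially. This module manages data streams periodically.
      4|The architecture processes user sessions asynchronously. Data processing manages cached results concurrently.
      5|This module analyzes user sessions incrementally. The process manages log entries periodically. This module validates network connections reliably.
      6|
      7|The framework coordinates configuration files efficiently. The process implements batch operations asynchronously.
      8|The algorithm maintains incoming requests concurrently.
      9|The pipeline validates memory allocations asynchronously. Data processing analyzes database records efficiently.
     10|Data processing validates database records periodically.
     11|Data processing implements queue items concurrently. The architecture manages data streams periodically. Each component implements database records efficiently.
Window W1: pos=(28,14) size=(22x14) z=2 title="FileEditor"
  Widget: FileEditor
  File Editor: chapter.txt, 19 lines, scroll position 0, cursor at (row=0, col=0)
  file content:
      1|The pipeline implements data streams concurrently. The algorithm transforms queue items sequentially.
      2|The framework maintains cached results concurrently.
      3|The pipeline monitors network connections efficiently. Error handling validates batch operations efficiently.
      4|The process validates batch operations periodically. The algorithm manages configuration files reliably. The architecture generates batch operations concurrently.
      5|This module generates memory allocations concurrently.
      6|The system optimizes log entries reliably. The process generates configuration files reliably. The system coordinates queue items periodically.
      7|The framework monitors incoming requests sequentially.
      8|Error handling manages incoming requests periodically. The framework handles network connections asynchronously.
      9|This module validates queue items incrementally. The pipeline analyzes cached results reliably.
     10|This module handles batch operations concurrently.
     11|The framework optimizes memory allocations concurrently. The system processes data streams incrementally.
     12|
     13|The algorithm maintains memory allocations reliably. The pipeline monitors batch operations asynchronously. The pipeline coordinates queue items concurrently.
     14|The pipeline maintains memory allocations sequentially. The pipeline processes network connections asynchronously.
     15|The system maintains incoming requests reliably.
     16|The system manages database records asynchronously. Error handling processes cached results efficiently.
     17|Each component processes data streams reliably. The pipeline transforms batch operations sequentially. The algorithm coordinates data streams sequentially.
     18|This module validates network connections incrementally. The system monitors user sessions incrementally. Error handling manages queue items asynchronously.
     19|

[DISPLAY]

   ┃                         ┃          
   ┃The algorithm implements ┃          
   ┃Data processing maintains┃          
   ┃Th┌───────────────────┐se┃          
   ┃Th│       Error       │er┃          
   ┃  │File already exists│  ┃          
   ┃Th│[Yes]  No   Cancel │es┃          
   ┃Th└──────────────┏━━━━━━━━━━━━━━━━━━
   ┃The pipeline vali┃ FileEditor       
   ┃Data processing v┠──────────────────
   ┃Data processing i┃█he pipeline imple
   ┗━━━━━━━━━━━━━━━━━┃The framework main
                     ┃The pipeline monit
                     ┃The process valida
                     ┃This module genera
                     ┃The system optimiz
                     ┃The framework moni
                     ┃Error handling man
                     ┃This module valida
                     ┃This module handle


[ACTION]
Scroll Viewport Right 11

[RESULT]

                  ┃                     
orithm implements ┃                     
ocessing maintains┃                     
───────────────┐se┃                     
   Error       │er┃                     
 already exists│  ┃                     
]  No   Cancel │es┃                     
──────────┏━━━━━━━━━━━━━━━━━━━━┓        
eline vali┃ FileEditor         ┃        
ocessing v┠────────────────────┨        
ocessing i┃█he pipeline implem▲┃        
━━━━━━━━━━┃The framework maint█┃        
          ┃The pipeline monito░┃        
          ┃The process validat░┃        
          ┃This module generat░┃        
          ┃The system optimize░┃        
          ┃The framework monit░┃        
          ┃Error handling mana░┃        
          ┃This module validat░┃        
          ┃This module handles▼┃        


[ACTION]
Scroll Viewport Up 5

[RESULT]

                                        
                                        
━━━━━━━━━━━━━━━━━━┓                     
Modal             ┃                     
──────────────────┨                     
                  ┃                     
orithm implements ┃                     
ocessing maintains┃                     
───────────────┐se┃                     
   Error       │er┃                     
 already exists│  ┃                     
]  No   Cancel │es┃                     
──────────┏━━━━━━━━━━━━━━━━━━━━┓        
eline vali┃ FileEditor         ┃        
ocessing v┠────────────────────┨        
ocessing i┃█he pipeline implem▲┃        
━━━━━━━━━━┃The framework maint█┃        
          ┃The pipeline monito░┃        
          ┃The process validat░┃        
          ┃This module generat░┃        


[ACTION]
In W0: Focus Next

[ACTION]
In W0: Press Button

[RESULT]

                                        
                                        
━━━━━━━━━━━━━━━━━━┓                     
Modal             ┃                     
──────────────────┨                     
                  ┃                     
orithm implements ┃                     
ocessing maintains┃                     
hitecture processe┃                     
dule analyzes user┃                     
                  ┃                     
mework coordinates┃                     
orithm mai┏━━━━━━━━━━━━━━━━━━━━┓        
eline vali┃ FileEditor         ┃        
ocessing v┠────────────────────┨        
ocessing i┃█he pipeline implem▲┃        
━━━━━━━━━━┃The framework maint█┃        
          ┃The pipeline monito░┃        
          ┃The process validat░┃        
          ┃This module generat░┃        
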